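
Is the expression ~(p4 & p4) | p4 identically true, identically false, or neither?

~(p4 & p4) | p4
= ~p4 | p4
= 1

identically true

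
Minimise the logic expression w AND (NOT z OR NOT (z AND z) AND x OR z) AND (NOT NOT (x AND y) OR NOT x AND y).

w AND (NOT z OR NOT (z AND z) AND x OR z) AND (NOT NOT (x AND y) OR NOT x AND y)
= w AND (NOT z OR NOT z AND x OR z) AND (NOT NOT (x AND y) OR NOT x AND y)   — idempotence
= w AND (NOT z OR z) AND (NOT NOT (x AND y) OR NOT x AND y)   — absorption
= w AND (NOT z OR z) AND (x AND y OR NOT x AND y)   — double negation
= w AND (NOT z OR z) AND y   — distribution
= w AND y   — complement / identity

w AND y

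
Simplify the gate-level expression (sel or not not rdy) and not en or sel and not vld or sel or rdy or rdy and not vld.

(sel or not not rdy) and not en or sel and not vld or sel or rdy or rdy and not vld
= (sel or rdy) and not en or sel and not vld or sel or rdy or rdy and not vld
= (sel or rdy) and not en or sel or rdy or rdy and not vld
= (sel or rdy) and not en or sel or rdy
= sel or rdy

sel or rdy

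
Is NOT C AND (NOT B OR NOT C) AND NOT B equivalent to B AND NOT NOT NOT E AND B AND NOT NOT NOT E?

No

E1: NOT C AND (NOT B OR NOT C) AND NOT B
    = NOT C AND NOT B
E2: B AND NOT NOT NOT E AND B AND NOT NOT NOT E
    = B AND NOT NOT NOT E AND B AND NOT E
    = B AND NOT E AND B AND NOT E
    = B AND NOT E
These differ: at B=0, C=0, E=0, E1 = 1 but E2 = 0.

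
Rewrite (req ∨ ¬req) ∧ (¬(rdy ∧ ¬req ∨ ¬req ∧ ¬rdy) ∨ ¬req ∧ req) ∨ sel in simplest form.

(req ∨ ¬req) ∧ (¬(rdy ∧ ¬req ∨ ¬req ∧ ¬rdy) ∨ ¬req ∧ req) ∨ sel
= ¬(rdy ∧ ¬req ∨ ¬req ∧ ¬rdy) ∨ ¬req ∧ req ∨ sel
= ¬¬req ∨ ¬req ∧ req ∨ sel
= ¬¬req ∨ sel
= req ∨ sel

req ∨ sel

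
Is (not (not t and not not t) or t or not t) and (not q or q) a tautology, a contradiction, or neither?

(not (not t and not not t) or t or not t) and (not q or q)
= (t or not t or t or not t) and (not q or q)   (De Morgan)
= (t or not t) and (not q or q)   (idempotence)
= t or not t   (complement / identity)
= True   (complement)

tautology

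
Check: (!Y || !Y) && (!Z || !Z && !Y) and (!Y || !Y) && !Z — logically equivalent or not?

E1: (!Y || !Y) && (!Z || !Z && !Y)
    = (!Y || !Y) && !Z   [absorption]
    = !Y && !Z   [idempotence]
E2: (!Y || !Y) && !Z
    = !Y && !Z   [idempotence]
Both reduce to !Y && !Z, so they are equivalent.

Yes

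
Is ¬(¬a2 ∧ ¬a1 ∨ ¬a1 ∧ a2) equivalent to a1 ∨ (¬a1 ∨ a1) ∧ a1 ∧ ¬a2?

E1: ¬(¬a2 ∧ ¬a1 ∨ ¬a1 ∧ a2)
    = ¬¬a1   (distribution)
    = a1   (double negation)
E2: a1 ∨ (¬a1 ∨ a1) ∧ a1 ∧ ¬a2
    = a1 ∨ a1 ∧ ¬a2   (complement / identity)
    = a1   (absorption)
Both reduce to a1, so they are equivalent.

Yes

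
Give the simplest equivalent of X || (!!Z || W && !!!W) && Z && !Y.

X || (!!Z || W && !!!W) && Z && !Y
= X || (!!Z || W && !W) && Z && !Y   (double negation)
= X || !!Z && Z && !Y   (complement / identity)
= X || Z && Z && !Y   (double negation)
= X || Z && !Y   (idempotence)

X || Z && !Y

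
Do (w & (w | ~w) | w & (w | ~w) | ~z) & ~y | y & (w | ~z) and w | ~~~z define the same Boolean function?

E1: (w & (w | ~w) | w & (w | ~w) | ~z) & ~y | y & (w | ~z)
    = (w & (w | ~w) | ~z) & ~y | y & (w | ~z)
    = (w | ~z) & ~y | y & (w | ~z)
    = w | ~z
E2: w | ~~~z
    = w | ~z
Both reduce to w | ~z, so they are equivalent.

Yes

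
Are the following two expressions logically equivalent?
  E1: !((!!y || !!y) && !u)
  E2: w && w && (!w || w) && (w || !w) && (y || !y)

No

E1: !((!!y || !!y) && !u)
    = !(!!y && !u)   [idempotence]
    = !y || u   [De Morgan]
E2: w && w && (!w || w) && (w || !w) && (y || !y)
    = w && w && (!w || w) && (w || !w)   [complement / identity]
    = w && w && (w || !w)   [complement / identity]
    = w && w   [complement / identity]
    = w   [idempotence]
These differ: at u=0, w=0, y=0, E1 = 1 but E2 = 0.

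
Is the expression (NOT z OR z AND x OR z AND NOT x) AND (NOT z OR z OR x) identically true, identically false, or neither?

(NOT z OR z AND x OR z AND NOT x) AND (NOT z OR z OR x)
= (NOT z OR z) AND (NOT z OR z OR x)
= NOT z OR z
= TRUE

identically true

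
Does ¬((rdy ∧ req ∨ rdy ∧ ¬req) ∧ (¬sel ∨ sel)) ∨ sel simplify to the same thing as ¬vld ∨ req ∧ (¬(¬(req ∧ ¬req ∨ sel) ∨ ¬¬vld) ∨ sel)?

No

E1: ¬((rdy ∧ req ∨ rdy ∧ ¬req) ∧ (¬sel ∨ sel)) ∨ sel
    = ¬(rdy ∧ req ∨ rdy ∧ ¬req) ∨ sel
    = ¬rdy ∨ sel
E2: ¬vld ∨ req ∧ (¬(¬(req ∧ ¬req ∨ sel) ∨ ¬¬vld) ∨ sel)
    = ¬vld ∨ req ∧ (¬(¬sel ∨ ¬¬vld) ∨ sel)
    = ¬vld ∨ req ∧ (sel ∧ ¬vld ∨ sel)
    = ¬vld ∨ req ∧ sel
These differ: at rdy=0, req=0, sel=0, vld=1, E1 = 1 but E2 = 0.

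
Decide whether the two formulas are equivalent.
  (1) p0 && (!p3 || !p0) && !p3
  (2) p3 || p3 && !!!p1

E1: p0 && (!p3 || !p0) && !p3
    = p0 && !p3
E2: p3 || p3 && !!!p1
    = p3 || p3 && !p1
    = p3
These differ: at p0=0, p1=0, p3=1, E1 = 0 but E2 = 1.

No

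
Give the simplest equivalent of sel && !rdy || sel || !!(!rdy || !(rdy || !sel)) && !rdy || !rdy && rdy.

sel || !rdy

sel && !rdy || sel || !!(!rdy || !(rdy || !sel)) && !rdy || !rdy && rdy
= sel && !rdy || sel || !(rdy && (rdy || !sel)) && !rdy || !rdy && rdy   — De Morgan
= sel || !(rdy && (rdy || !sel)) && !rdy || !rdy && rdy   — absorption
= sel || !rdy && !rdy || !rdy && rdy   — absorption
= sel || !rdy   — distribution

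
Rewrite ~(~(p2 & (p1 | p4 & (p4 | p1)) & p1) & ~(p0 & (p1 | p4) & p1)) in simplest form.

~(~(p2 & (p1 | p4 & (p4 | p1)) & p1) & ~(p0 & (p1 | p4) & p1))
= ~(~(p2 & (p1 | p4) & p1) & ~(p0 & (p1 | p4) & p1))   (absorption)
= p2 & (p1 | p4) & p1 | p0 & (p1 | p4) & p1   (De Morgan)
= (p1 | p4) & p1 & (p2 | p0)   (distribution)
= p1 & (p2 | p0)   (absorption)

p1 & (p2 | p0)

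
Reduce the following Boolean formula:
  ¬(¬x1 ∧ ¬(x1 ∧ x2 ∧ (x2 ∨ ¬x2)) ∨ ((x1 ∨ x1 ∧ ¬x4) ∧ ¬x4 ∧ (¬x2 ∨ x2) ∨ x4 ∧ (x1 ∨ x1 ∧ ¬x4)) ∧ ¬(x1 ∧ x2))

¬(¬x1 ∧ ¬(x1 ∧ x2 ∧ (x2 ∨ ¬x2)) ∨ ((x1 ∨ x1 ∧ ¬x4) ∧ ¬x4 ∧ (¬x2 ∨ x2) ∨ x4 ∧ (x1 ∨ x1 ∧ ¬x4)) ∧ ¬(x1 ∧ x2))
= ¬(¬x1 ∧ ¬(x1 ∧ x2 ∧ (x2 ∨ ¬x2)) ∨ ((x1 ∨ x1 ∧ ¬x4) ∧ ¬x4 ∨ x4 ∧ (x1 ∨ x1 ∧ ¬x4)) ∧ ¬(x1 ∧ x2))   [complement / identity]
= ¬(¬x1 ∧ ¬(x1 ∧ x2) ∨ ((x1 ∨ x1 ∧ ¬x4) ∧ ¬x4 ∨ x4 ∧ (x1 ∨ x1 ∧ ¬x4)) ∧ ¬(x1 ∧ x2))   [complement / identity]
= ¬(¬x1 ∧ ¬(x1 ∧ x2) ∨ (x1 ∨ x1 ∧ ¬x4) ∧ ¬(x1 ∧ x2))   [distribution]
= ¬(¬x1 ∧ ¬(x1 ∧ x2) ∨ x1 ∧ ¬(x1 ∧ x2))   [absorption]
= ¬¬(x1 ∧ x2)   [distribution]
= x1 ∧ x2   [double negation]

x1 ∧ x2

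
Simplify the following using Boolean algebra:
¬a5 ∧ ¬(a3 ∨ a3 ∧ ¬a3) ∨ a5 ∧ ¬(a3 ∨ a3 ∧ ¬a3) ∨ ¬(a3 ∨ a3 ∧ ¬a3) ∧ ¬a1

¬a5 ∧ ¬(a3 ∨ a3 ∧ ¬a3) ∨ a5 ∧ ¬(a3 ∨ a3 ∧ ¬a3) ∨ ¬(a3 ∨ a3 ∧ ¬a3) ∧ ¬a1
= ¬(a3 ∨ a3 ∧ ¬a3) ∨ ¬(a3 ∨ a3 ∧ ¬a3) ∧ ¬a1   (distribution)
= ¬(a3 ∨ a3 ∧ ¬a3)   (absorption)
= ¬a3   (complement / identity)

¬a3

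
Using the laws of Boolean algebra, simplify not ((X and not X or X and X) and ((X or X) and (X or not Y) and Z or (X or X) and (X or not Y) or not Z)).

not X

not ((X and not X or X and X) and ((X or X) and (X or not Y) and Z or (X or X) and (X or not Y) or not Z))
= not (X and ((X or X) and (X or not Y) and Z or (X or X) and (X or not Y) or not Z))   — distribution
= not (X and ((X or X) and (X or not Y) or not Z))   — absorption
= not (X and (X or X and not Y or not Z))   — distribution
= not (X and (X or not Z))   — absorption
= not X   — absorption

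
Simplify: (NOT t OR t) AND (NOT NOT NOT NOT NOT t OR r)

(NOT t OR t) AND (NOT NOT NOT NOT NOT t OR r)
= NOT NOT NOT NOT NOT t OR r   [complement / identity]
= NOT NOT NOT t OR r   [double negation]
= NOT t OR r   [double negation]

NOT t OR r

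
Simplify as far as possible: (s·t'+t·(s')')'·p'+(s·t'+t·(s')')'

s'

(s·t'+t·(s')')'·p'+(s·t'+t·(s')')'
= (s·t'+t·(s')')'
= (s·t'+t·s)'
= s'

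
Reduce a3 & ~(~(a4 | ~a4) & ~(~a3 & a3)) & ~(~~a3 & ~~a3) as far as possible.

a3 & ~(~(a4 | ~a4) & ~(~a3 & a3)) & ~(~~a3 & ~~a3)
= a3 & (a4 | ~a4 | ~a3 & a3) & ~(~~a3 & ~~a3)   — De Morgan
= a3 & (a4 | ~a4) & ~(~~a3 & ~~a3)   — complement / identity
= a3 & (a4 | ~a4) & ~~~a3   — idempotence
= a3 & (a4 | ~a4) & ~a3   — double negation
= a3 & ~a3   — complement / identity
= 0   — complement

0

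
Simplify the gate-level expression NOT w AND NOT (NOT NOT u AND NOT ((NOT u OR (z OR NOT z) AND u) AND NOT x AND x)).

NOT w AND NOT (NOT NOT u AND NOT ((NOT u OR (z OR NOT z) AND u) AND NOT x AND x))
= NOT w AND NOT (NOT NOT u AND NOT ((NOT u OR u) AND NOT x AND x))   — complement / identity
= NOT w AND (NOT u OR (NOT u OR u) AND NOT x AND x)   — De Morgan
= NOT w AND (NOT u OR NOT x AND x)   — complement / identity
= NOT w AND NOT u   — complement / identity

NOT w AND NOT u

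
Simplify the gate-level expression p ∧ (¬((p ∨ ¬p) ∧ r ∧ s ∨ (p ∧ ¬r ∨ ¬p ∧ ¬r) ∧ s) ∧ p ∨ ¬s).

p ∧ (¬((p ∨ ¬p) ∧ r ∧ s ∨ (p ∧ ¬r ∨ ¬p ∧ ¬r) ∧ s) ∧ p ∨ ¬s)
= p ∧ (¬((p ∨ ¬p) ∧ r ∧ s ∨ ¬r ∧ s) ∧ p ∨ ¬s)   (distribution)
= p ∧ (¬(r ∧ s ∨ ¬r ∧ s) ∧ p ∨ ¬s)   (complement / identity)
= p ∧ (¬s ∧ p ∨ ¬s)   (distribution)
= p ∧ ¬s   (absorption)

p ∧ ¬s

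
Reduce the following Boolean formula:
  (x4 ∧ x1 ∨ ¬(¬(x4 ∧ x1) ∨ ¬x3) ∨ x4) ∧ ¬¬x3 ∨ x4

(x4 ∧ x1 ∨ ¬(¬(x4 ∧ x1) ∨ ¬x3) ∨ x4) ∧ ¬¬x3 ∨ x4
= (x4 ∧ x1 ∨ x4 ∧ x1 ∧ x3 ∨ x4) ∧ ¬¬x3 ∨ x4
= (x4 ∧ x1 ∨ x4) ∧ ¬¬x3 ∨ x4
= (x4 ∧ x1 ∨ x4) ∧ x3 ∨ x4
= x4 ∧ x3 ∨ x4
= x4

x4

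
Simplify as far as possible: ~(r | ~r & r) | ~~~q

~(r | ~r & r) | ~~~q
= ~(r | ~r & r) | ~q
= ~r | ~q

~r | ~q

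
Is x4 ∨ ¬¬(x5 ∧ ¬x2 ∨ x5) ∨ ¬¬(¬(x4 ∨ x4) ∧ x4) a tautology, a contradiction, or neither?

neither

x4 ∨ ¬¬(x5 ∧ ¬x2 ∨ x5) ∨ ¬¬(¬(x4 ∨ x4) ∧ x4)
= x4 ∨ ¬¬(x5 ∧ ¬x2 ∨ x5) ∨ ¬(x4 ∨ x4) ∧ x4   (double negation)
= x4 ∨ ¬¬(x5 ∧ ¬x2 ∨ x5) ∨ ¬x4 ∧ x4   (idempotence)
= x4 ∨ ¬¬(x5 ∧ ¬x2 ∨ x5)   (complement / identity)
= x4 ∨ x5 ∧ ¬x2 ∨ x5   (double negation)
= x4 ∨ x5   (absorption)
This depends on x4, x5, so it is not a constant.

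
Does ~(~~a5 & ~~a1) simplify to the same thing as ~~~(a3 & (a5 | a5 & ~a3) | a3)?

No

E1: ~(~~a5 & ~~a1)
    = ~a5 | ~a1   [De Morgan]
E2: ~~~(a3 & (a5 | a5 & ~a3) | a3)
    = ~~~(a3 & a5 | a3)   [absorption]
    = ~~~a3   [absorption]
    = ~a3   [double negation]
These differ: at a1=0, a3=1, a5=1, E1 = 1 but E2 = 0.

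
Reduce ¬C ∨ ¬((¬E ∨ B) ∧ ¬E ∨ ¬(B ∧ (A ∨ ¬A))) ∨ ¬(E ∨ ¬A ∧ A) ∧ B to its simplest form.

¬C ∨ B

¬C ∨ ¬((¬E ∨ B) ∧ ¬E ∨ ¬(B ∧ (A ∨ ¬A))) ∨ ¬(E ∨ ¬A ∧ A) ∧ B
= ¬C ∨ ¬((¬E ∨ B) ∧ ¬E ∨ ¬B) ∨ ¬(E ∨ ¬A ∧ A) ∧ B   (complement / identity)
= ¬C ∨ ¬((¬E ∨ B) ∧ ¬E ∨ ¬B) ∨ ¬E ∧ B   (complement / identity)
= ¬C ∨ ¬(¬E ∨ ¬B) ∨ ¬E ∧ B   (absorption)
= ¬C ∨ E ∧ B ∨ ¬E ∧ B   (De Morgan)
= ¬C ∨ B   (distribution)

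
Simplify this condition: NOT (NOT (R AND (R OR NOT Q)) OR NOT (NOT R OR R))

NOT (NOT (R AND (R OR NOT Q)) OR NOT (NOT R OR R))
= NOT (NOT R OR NOT (NOT R OR R))   (absorption)
= R AND (NOT R OR R)   (De Morgan)
= R   (complement / identity)

R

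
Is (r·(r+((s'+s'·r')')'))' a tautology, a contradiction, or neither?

(r·(r+((s'+s'·r')')'))'
= (r·(r+((s')')'))'   — absorption
= (r·(r+s'))'   — double negation
= r'   — absorption
This depends on r, so it is not a constant.

neither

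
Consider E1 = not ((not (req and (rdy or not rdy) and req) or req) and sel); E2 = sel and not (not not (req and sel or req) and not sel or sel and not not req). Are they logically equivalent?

E1: not ((not (req and (rdy or not rdy) and req) or req) and sel)
    = not ((not (req and req) or req) and sel)   (complement / identity)
    = not ((not req or req) and sel)   (idempotence)
    = not sel   (complement / identity)
E2: sel and not (not not (req and sel or req) and not sel or sel and not not req)
    = sel and not (not not req and not sel or sel and not not req)   (absorption)
    = sel and not not not req   (distribution)
    = sel and not req   (double negation)
These differ: at rdy=0, req=0, sel=0, E1 = 1 but E2 = 0.

No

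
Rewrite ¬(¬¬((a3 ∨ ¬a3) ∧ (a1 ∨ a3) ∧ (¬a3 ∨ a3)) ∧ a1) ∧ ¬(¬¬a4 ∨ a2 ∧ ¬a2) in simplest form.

¬a1 ∧ ¬a4

¬(¬¬((a3 ∨ ¬a3) ∧ (a1 ∨ a3) ∧ (¬a3 ∨ a3)) ∧ a1) ∧ ¬(¬¬a4 ∨ a2 ∧ ¬a2)
= ¬(¬¬((a3 ∨ ¬a3) ∧ (a1 ∨ a3) ∧ (¬a3 ∨ a3)) ∧ a1) ∧ ¬¬¬a4   (complement / identity)
= ¬(¬¬((a3 ∨ ¬a3) ∧ (a1 ∨ a3)) ∧ a1) ∧ ¬¬¬a4   (complement / identity)
= ¬(¬¬((a3 ∨ ¬a3) ∧ (a1 ∨ a3)) ∧ a1) ∧ ¬a4   (double negation)
= ¬((a3 ∨ ¬a3) ∧ (a1 ∨ a3) ∧ a1) ∧ ¬a4   (double negation)
= ¬((a1 ∨ a3) ∧ a1) ∧ ¬a4   (complement / identity)
= ¬a1 ∧ ¬a4   (absorption)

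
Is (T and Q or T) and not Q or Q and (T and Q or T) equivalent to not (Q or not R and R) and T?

No

E1: (T and Q or T) and not Q or Q and (T and Q or T)
    = T and Q or T   — distribution
    = T   — absorption
E2: not (Q or not R and R) and T
    = not Q and T   — complement / identity
These differ: at Q=1, R=0, T=1, E1 = 1 but E2 = 0.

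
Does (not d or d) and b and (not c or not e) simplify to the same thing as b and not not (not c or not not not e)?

E1: (not d or d) and b and (not c or not e)
    = b and (not c or not e)
E2: b and not not (not c or not not not e)
    = b and (not c or not not not e)
    = b and (not c or not e)
Both reduce to b and (not c or not e), so they are equivalent.

Yes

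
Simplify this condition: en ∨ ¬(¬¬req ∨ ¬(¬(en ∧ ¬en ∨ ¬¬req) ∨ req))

en ∨ ¬(¬¬req ∨ ¬(¬(en ∧ ¬en ∨ ¬¬req) ∨ req))
= en ∨ ¬req ∧ (¬(en ∧ ¬en ∨ ¬¬req) ∨ req)   (De Morgan)
= en ∨ ¬req ∧ (¬¬¬req ∨ req)   (complement / identity)
= en ∨ ¬req ∧ (¬req ∨ req)   (double negation)
= en ∨ ¬req   (complement / identity)

en ∨ ¬req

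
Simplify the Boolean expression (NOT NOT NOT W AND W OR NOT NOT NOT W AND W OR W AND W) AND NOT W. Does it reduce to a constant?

(NOT NOT NOT W AND W OR NOT NOT NOT W AND W OR W AND W) AND NOT W
= (NOT NOT NOT W AND W OR W AND W) AND NOT W   — idempotence
= (NOT W AND W OR W AND W) AND NOT W   — double negation
= W AND NOT W   — distribution
= FALSE   — complement

FALSE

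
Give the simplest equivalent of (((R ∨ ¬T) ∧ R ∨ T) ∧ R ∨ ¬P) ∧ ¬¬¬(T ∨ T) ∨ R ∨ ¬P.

R ∨ ¬P

(((R ∨ ¬T) ∧ R ∨ T) ∧ R ∨ ¬P) ∧ ¬¬¬(T ∨ T) ∨ R ∨ ¬P
= (((R ∨ ¬T) ∧ R ∨ T) ∧ R ∨ ¬P) ∧ ¬¬¬T ∨ R ∨ ¬P
= ((R ∨ T) ∧ R ∨ ¬P) ∧ ¬¬¬T ∨ R ∨ ¬P
= ((R ∨ T) ∧ R ∨ ¬P) ∧ ¬T ∨ R ∨ ¬P
= (R ∨ ¬P) ∧ ¬T ∨ R ∨ ¬P
= R ∨ ¬P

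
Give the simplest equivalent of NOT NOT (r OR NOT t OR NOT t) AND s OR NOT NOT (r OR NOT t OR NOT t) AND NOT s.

r OR NOT t

NOT NOT (r OR NOT t OR NOT t) AND s OR NOT NOT (r OR NOT t OR NOT t) AND NOT s
= NOT NOT (r OR NOT t OR NOT t)   — distribution
= r OR NOT t OR NOT t   — double negation
= r OR NOT t   — idempotence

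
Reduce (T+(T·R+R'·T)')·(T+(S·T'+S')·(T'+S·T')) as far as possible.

1

(T+(T·R+R'·T)')·(T+(S·T'+S')·(T'+S·T'))
= (T+(T·R+R'·T)')·(T+S'·T'+S·T')
= (T+T')·(T+S'·T'+S·T')
= (T+T')·(T+T')
= T+T'
= 1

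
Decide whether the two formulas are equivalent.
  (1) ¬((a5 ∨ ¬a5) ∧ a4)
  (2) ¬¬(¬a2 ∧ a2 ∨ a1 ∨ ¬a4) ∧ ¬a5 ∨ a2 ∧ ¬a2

No

E1: ¬((a5 ∨ ¬a5) ∧ a4)
    = ¬a4   (complement / identity)
E2: ¬¬(¬a2 ∧ a2 ∨ a1 ∨ ¬a4) ∧ ¬a5 ∨ a2 ∧ ¬a2
    = ¬¬(¬a2 ∧ a2 ∨ a1 ∨ ¬a4) ∧ ¬a5   (complement / identity)
    = ¬¬(a1 ∨ ¬a4) ∧ ¬a5   (complement / identity)
    = (a1 ∨ ¬a4) ∧ ¬a5   (double negation)
These differ: at a1=1, a2=0, a4=0, a5=1, E1 = 1 but E2 = 0.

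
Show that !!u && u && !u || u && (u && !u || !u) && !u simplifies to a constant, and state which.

!!u && u && !u || u && (u && !u || !u) && !u
= u && u && !u || u && (u && !u || !u) && !u   [double negation]
= u && u && !u || u && !u && !u   [complement / identity]
= u && !u   [distribution]
= false   [complement]

false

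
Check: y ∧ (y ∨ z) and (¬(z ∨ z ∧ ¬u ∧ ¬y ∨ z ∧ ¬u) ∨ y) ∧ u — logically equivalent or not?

E1: y ∧ (y ∨ z)
    = y   — absorption
E2: (¬(z ∨ z ∧ ¬u ∧ ¬y ∨ z ∧ ¬u) ∨ y) ∧ u
    = (¬(z ∨ z ∧ ¬u) ∨ y) ∧ u   — absorption
    = (¬z ∨ y) ∧ u   — absorption
These differ: at u=0, y=1, z=0, E1 = 1 but E2 = 0.

No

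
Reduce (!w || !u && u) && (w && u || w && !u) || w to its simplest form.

(!w || !u && u) && (w && u || w && !u) || w
= (!w || !u && u) && w || w   [distribution]
= !w && w || w   [complement / identity]
= w   [complement / identity]

w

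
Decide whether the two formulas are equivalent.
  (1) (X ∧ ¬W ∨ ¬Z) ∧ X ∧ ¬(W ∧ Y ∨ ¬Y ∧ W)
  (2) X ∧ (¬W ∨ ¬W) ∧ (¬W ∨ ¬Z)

E1: (X ∧ ¬W ∨ ¬Z) ∧ X ∧ ¬(W ∧ Y ∨ ¬Y ∧ W)
    = (X ∧ ¬W ∨ ¬Z) ∧ X ∧ ¬W   — distribution
    = X ∧ ¬W   — absorption
E2: X ∧ (¬W ∨ ¬W) ∧ (¬W ∨ ¬Z)
    = X ∧ ¬W ∧ (¬W ∨ ¬Z)   — idempotence
    = X ∧ ¬W   — absorption
Both reduce to X ∧ ¬W, so they are equivalent.

Yes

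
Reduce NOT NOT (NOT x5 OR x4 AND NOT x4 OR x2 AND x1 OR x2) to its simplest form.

NOT x5 OR x2

NOT NOT (NOT x5 OR x4 AND NOT x4 OR x2 AND x1 OR x2)
= NOT x5 OR x4 AND NOT x4 OR x2 AND x1 OR x2   [double negation]
= NOT x5 OR x4 AND NOT x4 OR x2   [absorption]
= NOT x5 OR x2   [complement / identity]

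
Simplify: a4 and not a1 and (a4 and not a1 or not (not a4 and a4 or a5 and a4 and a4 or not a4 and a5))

a4 and not a1

a4 and not a1 and (a4 and not a1 or not (not a4 and a4 or a5 and a4 and a4 or not a4 and a5))
= a4 and not a1 and (a4 and not a1 or not (a5 and a4 and a4 or not a4 and a5))   — complement / identity
= a4 and not a1 and (a4 and not a1 or not (a5 and a4 or not a4 and a5))   — idempotence
= a4 and not a1 and (a4 and not a1 or not a5)   — distribution
= a4 and not a1   — absorption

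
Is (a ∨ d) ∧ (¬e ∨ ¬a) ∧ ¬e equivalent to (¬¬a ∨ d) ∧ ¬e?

E1: (a ∨ d) ∧ (¬e ∨ ¬a) ∧ ¬e
    = (a ∨ d) ∧ ¬e   (absorption)
E2: (¬¬a ∨ d) ∧ ¬e
    = (a ∨ d) ∧ ¬e   (double negation)
Both reduce to (a ∨ d) ∧ ¬e, so they are equivalent.

Yes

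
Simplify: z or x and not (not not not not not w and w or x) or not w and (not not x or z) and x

z or x and not (not not not not not w and w or x) or not w and (not not x or z) and x
= z or x and not (not not not w and w or x) or not w and (not not x or z) and x
= z or x and not (not w and w or x) or not w and (not not x or z) and x
= z or x and not x or not w and (not not x or z) and x
= z or x and not x or not w and (x or z) and x
= z or not w and (x or z) and x
= z or not w and x

z or not w and x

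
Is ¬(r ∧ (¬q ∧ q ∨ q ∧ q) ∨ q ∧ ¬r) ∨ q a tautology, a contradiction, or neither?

¬(r ∧ (¬q ∧ q ∨ q ∧ q) ∨ q ∧ ¬r) ∨ q
= ¬(r ∧ q ∨ q ∧ ¬r) ∨ q   [distribution]
= ¬q ∨ q   [distribution]
= True   [complement]

tautology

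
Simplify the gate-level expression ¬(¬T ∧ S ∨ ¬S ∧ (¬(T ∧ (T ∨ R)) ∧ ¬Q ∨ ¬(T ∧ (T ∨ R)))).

¬(¬T ∧ S ∨ ¬S ∧ (¬(T ∧ (T ∨ R)) ∧ ¬Q ∨ ¬(T ∧ (T ∨ R))))
= ¬(¬T ∧ S ∨ ¬S ∧ ¬(T ∧ (T ∨ R)))
= ¬(¬T ∧ S ∨ ¬S ∧ ¬T)
= ¬¬T
= T

T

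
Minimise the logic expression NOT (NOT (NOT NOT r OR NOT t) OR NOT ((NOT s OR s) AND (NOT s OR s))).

r OR NOT t

NOT (NOT (NOT NOT r OR NOT t) OR NOT ((NOT s OR s) AND (NOT s OR s)))
= NOT (NOT (NOT NOT r OR NOT t) OR NOT (NOT s OR s))
= (NOT NOT r OR NOT t) AND (NOT s OR s)
= NOT NOT r OR NOT t
= r OR NOT t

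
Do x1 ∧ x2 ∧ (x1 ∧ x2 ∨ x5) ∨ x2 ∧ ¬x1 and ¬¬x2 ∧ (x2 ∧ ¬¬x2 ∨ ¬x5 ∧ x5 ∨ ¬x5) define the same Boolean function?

Yes

E1: x1 ∧ x2 ∧ (x1 ∧ x2 ∨ x5) ∨ x2 ∧ ¬x1
    = x1 ∧ x2 ∨ x2 ∧ ¬x1   [absorption]
    = x2   [distribution]
E2: ¬¬x2 ∧ (x2 ∧ ¬¬x2 ∨ ¬x5 ∧ x5 ∨ ¬x5)
    = ¬¬x2 ∧ (x2 ∧ x2 ∨ ¬x5 ∧ x5 ∨ ¬x5)   [double negation]
    = ¬¬x2 ∧ (x2 ∧ x2 ∨ ¬x5)   [complement / identity]
    = ¬¬x2 ∧ (x2 ∨ ¬x5)   [idempotence]
    = x2 ∧ (x2 ∨ ¬x5)   [double negation]
    = x2   [absorption]
Both reduce to x2, so they are equivalent.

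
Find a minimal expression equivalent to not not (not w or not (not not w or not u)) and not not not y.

not w and not y

not not (not w or not (not not w or not u)) and not not not y
= not not (not w or not w and u) and not not not y
= not not not w and not not not y
= not w and not not not y
= not w and not y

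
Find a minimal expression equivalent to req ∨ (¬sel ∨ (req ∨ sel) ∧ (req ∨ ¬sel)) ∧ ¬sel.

req ∨ (¬sel ∨ (req ∨ sel) ∧ (req ∨ ¬sel)) ∧ ¬sel
= req ∨ (¬sel ∨ sel ∧ ¬sel ∨ req) ∧ ¬sel   — distribution
= req ∨ (¬sel ∨ req) ∧ ¬sel   — complement / identity
= req ∨ ¬sel   — absorption

req ∨ ¬sel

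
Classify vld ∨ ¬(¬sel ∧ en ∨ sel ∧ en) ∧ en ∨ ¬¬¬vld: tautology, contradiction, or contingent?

tautology

vld ∨ ¬(¬sel ∧ en ∨ sel ∧ en) ∧ en ∨ ¬¬¬vld
= vld ∨ ¬en ∧ en ∨ ¬¬¬vld   [distribution]
= vld ∨ ¬¬¬vld   [complement / identity]
= vld ∨ ¬vld   [double negation]
= True   [complement]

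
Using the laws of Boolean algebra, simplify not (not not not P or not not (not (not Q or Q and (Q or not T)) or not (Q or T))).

P and (Q or T)

not (not not not P or not not (not (not Q or Q and (Q or not T)) or not (Q or T)))
= not (not not not P or not not (not (not Q or Q) or not (Q or T)))   [absorption]
= not (not not not P or not ((not Q or Q) and (Q or T)))   [De Morgan]
= not (not P or not ((not Q or Q) and (Q or T)))   [double negation]
= not (not P or not (Q or T))   [complement / identity]
= P and (Q or T)   [De Morgan]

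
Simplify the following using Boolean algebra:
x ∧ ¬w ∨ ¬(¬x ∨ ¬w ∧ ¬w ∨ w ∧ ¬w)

x

x ∧ ¬w ∨ ¬(¬x ∨ ¬w ∧ ¬w ∨ w ∧ ¬w)
= x ∧ ¬w ∨ ¬(¬x ∨ ¬w)
= x ∧ ¬w ∨ x ∧ w
= x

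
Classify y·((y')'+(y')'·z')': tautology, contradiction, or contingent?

y·((y')'+(y')'·z')'
= y·((y')')'   (absorption)
= y·y'   (double negation)
= 0   (complement)

contradiction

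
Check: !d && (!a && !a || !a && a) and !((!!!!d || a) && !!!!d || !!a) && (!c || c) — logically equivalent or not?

Yes

E1: !d && (!a && !a || !a && a)
    = !d && !a
E2: !((!!!!d || a) && !!!!d || !!a) && (!c || c)
    = !(!!!!d || !!a) && (!c || c)
    = !(!!d || !!a) && (!c || c)
    = !(!!d || !!a)
    = !d && !a
Both reduce to !d && !a, so they are equivalent.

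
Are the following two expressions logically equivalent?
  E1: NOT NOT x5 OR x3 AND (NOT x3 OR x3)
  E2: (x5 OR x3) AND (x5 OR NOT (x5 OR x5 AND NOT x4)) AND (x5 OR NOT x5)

Yes

E1: NOT NOT x5 OR x3 AND (NOT x3 OR x3)
    = NOT NOT x5 OR x3
    = x5 OR x3
E2: (x5 OR x3) AND (x5 OR NOT (x5 OR x5 AND NOT x4)) AND (x5 OR NOT x5)
    = (x5 OR x3) AND (x5 OR NOT x5) AND (x5 OR NOT x5)
    = (x5 OR x3) AND (x5 OR NOT x5)
    = x5 OR x3
Both reduce to x5 OR x3, so they are equivalent.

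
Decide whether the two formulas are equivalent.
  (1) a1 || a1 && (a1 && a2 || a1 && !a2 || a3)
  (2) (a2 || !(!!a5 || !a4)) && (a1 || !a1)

E1: a1 || a1 && (a1 && a2 || a1 && !a2 || a3)
    = a1 || a1 && (a1 || a3)   (distribution)
    = a1 || a1   (absorption)
    = a1   (idempotence)
E2: (a2 || !(!!a5 || !a4)) && (a1 || !a1)
    = a2 || !(!!a5 || !a4)   (complement / identity)
    = a2 || !a5 && a4   (De Morgan)
These differ: at a1=0, a2=0, a3=1, a4=1, a5=0, E1 = 0 but E2 = 1.

No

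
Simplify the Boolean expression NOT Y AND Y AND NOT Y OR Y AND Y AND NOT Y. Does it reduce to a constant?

FALSE

NOT Y AND Y AND NOT Y OR Y AND Y AND NOT Y
= Y AND NOT Y   — distribution
= FALSE   — complement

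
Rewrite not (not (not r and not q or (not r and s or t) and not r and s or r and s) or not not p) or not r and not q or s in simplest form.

not r and not q or s

not (not (not r and not q or (not r and s or t) and not r and s or r and s) or not not p) or not r and not q or s
= not (not (not r and not q or not r and s or r and s) or not not p) or not r and not q or s   — absorption
= not (not (not r and not q or s) or not not p) or not r and not q or s   — distribution
= (not r and not q or s) and not p or not r and not q or s   — De Morgan
= not r and not q or s   — absorption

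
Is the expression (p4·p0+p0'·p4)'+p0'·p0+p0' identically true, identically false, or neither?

(p4·p0+p0'·p4)'+p0'·p0+p0'
= (p4·p0+p0'·p4)'+p0'
= ((p0+p0')·p4)'+p0'
= p4'+p0'
This depends on p0, p4, so it is not a constant.

neither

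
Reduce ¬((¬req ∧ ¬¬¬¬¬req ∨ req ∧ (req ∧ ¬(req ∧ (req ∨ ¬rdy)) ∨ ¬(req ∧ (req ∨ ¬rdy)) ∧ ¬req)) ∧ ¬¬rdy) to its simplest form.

req ∨ ¬rdy

¬((¬req ∧ ¬¬¬¬¬req ∨ req ∧ (req ∧ ¬(req ∧ (req ∨ ¬rdy)) ∨ ¬(req ∧ (req ∨ ¬rdy)) ∧ ¬req)) ∧ ¬¬rdy)
= ¬((¬req ∧ ¬¬¬req ∨ req ∧ (req ∧ ¬(req ∧ (req ∨ ¬rdy)) ∨ ¬(req ∧ (req ∨ ¬rdy)) ∧ ¬req)) ∧ ¬¬rdy)   [double negation]
= ¬((¬req ∧ ¬¬¬req ∨ req ∧ ¬(req ∧ (req ∨ ¬rdy))) ∧ ¬¬rdy)   [distribution]
= ¬((¬req ∧ ¬¬¬req ∨ req ∧ ¬req) ∧ ¬¬rdy)   [absorption]
= ¬((¬req ∧ ¬req ∨ req ∧ ¬req) ∧ ¬¬rdy)   [double negation]
= ¬(¬req ∧ ¬¬rdy)   [distribution]
= req ∨ ¬rdy   [De Morgan]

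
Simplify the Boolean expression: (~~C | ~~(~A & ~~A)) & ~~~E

(~~C | ~~(~A & ~~A)) & ~~~E
= (~~C | ~A & ~~A) & ~~~E   (double negation)
= (C | ~A & ~~A) & ~~~E   (double negation)
= (C | ~A & ~~A) & ~E   (double negation)
= (C | ~A & A) & ~E   (double negation)
= C & ~E   (complement / identity)

C & ~E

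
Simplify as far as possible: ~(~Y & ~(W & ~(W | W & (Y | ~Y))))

Y

~(~Y & ~(W & ~(W | W & (Y | ~Y))))
= ~(~Y & ~(W & ~(W | W)))
= ~(~Y & ~(W & ~W))
= Y | W & ~W
= Y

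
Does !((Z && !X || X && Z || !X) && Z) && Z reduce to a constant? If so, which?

!((Z && !X || X && Z || !X) && Z) && Z
= !((Z || !X) && Z) && Z   [distribution]
= !Z && Z   [absorption]
= false   [complement]

yes, False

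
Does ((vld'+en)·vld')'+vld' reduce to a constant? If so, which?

yes, True

((vld'+en)·vld')'+vld'
= (vld')'+vld'   [absorption]
= vld+vld'   [double negation]
= 1   [complement]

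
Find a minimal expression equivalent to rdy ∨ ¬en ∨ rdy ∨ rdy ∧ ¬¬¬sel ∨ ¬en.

rdy ∨ ¬en

rdy ∨ ¬en ∨ rdy ∨ rdy ∧ ¬¬¬sel ∨ ¬en
= rdy ∨ ¬en ∨ rdy ∨ rdy ∧ ¬sel ∨ ¬en
= rdy ∨ ¬en ∨ rdy ∨ ¬en
= rdy ∨ ¬en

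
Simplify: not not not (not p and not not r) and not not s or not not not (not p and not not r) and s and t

not not not (not p and not not r) and not not s or not not not (not p and not not r) and s and t
= not not not (not p and not not r) and s or not not not (not p and not not r) and s and t   — double negation
= not not not (not p and not not r) and s   — absorption
= not (not p and not not r) and s   — double negation
= (p or not r) and s   — De Morgan

(p or not r) and s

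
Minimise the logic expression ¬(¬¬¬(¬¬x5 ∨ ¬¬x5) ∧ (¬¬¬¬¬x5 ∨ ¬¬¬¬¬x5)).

x5

¬(¬¬¬(¬¬x5 ∨ ¬¬x5) ∧ (¬¬¬¬¬x5 ∨ ¬¬¬¬¬x5))
= ¬(¬¬¬¬¬x5 ∧ (¬¬¬¬¬x5 ∨ ¬¬¬¬¬x5))   [idempotence]
= ¬(¬¬¬¬¬x5 ∧ ¬¬¬¬¬x5)   [idempotence]
= ¬¬¬¬¬¬x5   [idempotence]
= ¬¬¬¬x5   [double negation]
= ¬¬x5   [double negation]
= x5   [double negation]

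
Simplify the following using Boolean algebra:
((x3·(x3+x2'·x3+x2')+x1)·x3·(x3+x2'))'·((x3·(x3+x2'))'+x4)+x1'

x3'+x1'

((x3·(x3+x2'·x3+x2')+x1)·x3·(x3+x2'))'·((x3·(x3+x2'))'+x4)+x1'
= ((x3·(x3+x2')+x1)·x3·(x3+x2'))'·((x3·(x3+x2'))'+x4)+x1'   [absorption]
= (x3·(x3+x2'))'·((x3·(x3+x2'))'+x4)+x1'   [absorption]
= (x3·(x3+x2'))'+x1'   [absorption]
= x3'+x1'   [absorption]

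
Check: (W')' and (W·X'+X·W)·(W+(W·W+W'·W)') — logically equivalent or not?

Yes

E1: (W')'
    = W   (double negation)
E2: (W·X'+X·W)·(W+(W·W+W'·W)')
    = W·(W+(W·W+W'·W)')   (distribution)
    = W·(W+W')   (distribution)
    = W   (complement / identity)
Both reduce to W, so they are equivalent.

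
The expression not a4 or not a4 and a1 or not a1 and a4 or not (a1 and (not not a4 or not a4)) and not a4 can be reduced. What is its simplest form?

not a4 or not a1

not a4 or not a4 and a1 or not a1 and a4 or not (a1 and (not not a4 or not a4)) and not a4
= not a4 or not a4 and a1 or not a1 and a4 or not (a1 and (a4 or not a4)) and not a4
= not a4 or not a4 and a1 or not a1 and a4 or not a1 and not a4
= not a4 or not a4 and a1 or not a1
= not a4 or not a1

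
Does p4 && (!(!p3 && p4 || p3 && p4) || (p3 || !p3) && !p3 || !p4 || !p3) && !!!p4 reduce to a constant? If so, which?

p4 && (!(!p3 && p4 || p3 && p4) || (p3 || !p3) && !p3 || !p4 || !p3) && !!!p4
= p4 && (!p4 || (p3 || !p3) && !p3 || !p4 || !p3) && !!!p4
= p4 && (!p4 || (p3 || !p3) && !p3 || !p4 || !p3) && !p4
= p4 && (!p4 || !p3 || !p4 || !p3) && !p4
= p4 && (!p4 || !p3) && !p4
= p4 && !p4
= false

yes, False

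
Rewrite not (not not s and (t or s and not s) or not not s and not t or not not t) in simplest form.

not (not not s and (t or s and not s) or not not s and not t or not not t)
= not (not not s and t or not not s and not t or not not t)   — complement / identity
= not (not not s or not not t)   — distribution
= not s and not t   — De Morgan

not s and not t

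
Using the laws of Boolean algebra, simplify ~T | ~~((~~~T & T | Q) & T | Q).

~T | ~~((~~~T & T | Q) & T | Q)
= ~T | ~~((~T & T | Q) & T | Q)
= ~T | ~~(Q & T | Q)
= ~T | Q & T | Q
= ~T | Q

~T | Q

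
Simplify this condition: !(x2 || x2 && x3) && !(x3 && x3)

!(x2 || x2 && x3) && !(x3 && x3)
= !x2 && !(x3 && x3)   [absorption]
= !x2 && !x3   [idempotence]

!x2 && !x3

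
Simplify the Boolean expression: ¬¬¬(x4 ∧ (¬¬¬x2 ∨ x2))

¬x4

¬¬¬(x4 ∧ (¬¬¬x2 ∨ x2))
= ¬¬¬(x4 ∧ (¬x2 ∨ x2))   [double negation]
= ¬(x4 ∧ (¬x2 ∨ x2))   [double negation]
= ¬x4   [complement / identity]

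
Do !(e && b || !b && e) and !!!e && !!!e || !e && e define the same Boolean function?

Yes

E1: !(e && b || !b && e)
    = !e   [distribution]
E2: !!!e && !!!e || !e && e
    = !!!e && !e || !e && e   [double negation]
    = !e && !e || !e && e   [double negation]
    = !e   [distribution]
Both reduce to !e, so they are equivalent.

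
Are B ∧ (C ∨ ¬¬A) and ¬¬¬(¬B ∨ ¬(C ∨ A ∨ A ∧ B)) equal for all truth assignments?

Yes

E1: B ∧ (C ∨ ¬¬A)
    = B ∧ (C ∨ A)   [double negation]
E2: ¬¬¬(¬B ∨ ¬(C ∨ A ∨ A ∧ B))
    = ¬¬¬(¬B ∨ ¬(C ∨ A))   [absorption]
    = ¬(¬B ∨ ¬(C ∨ A))   [double negation]
    = B ∧ (C ∨ A)   [De Morgan]
Both reduce to B ∧ (C ∨ A), so they are equivalent.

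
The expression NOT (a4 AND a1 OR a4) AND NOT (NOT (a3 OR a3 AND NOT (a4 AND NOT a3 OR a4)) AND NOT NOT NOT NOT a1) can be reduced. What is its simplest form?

NOT a4 AND (a3 OR NOT a1)

NOT (a4 AND a1 OR a4) AND NOT (NOT (a3 OR a3 AND NOT (a4 AND NOT a3 OR a4)) AND NOT NOT NOT NOT a1)
= NOT (a4 AND a1 OR a4) AND NOT (NOT (a3 OR a3 AND NOT (a4 AND NOT a3 OR a4)) AND NOT NOT a1)   [double negation]
= NOT (a4 AND a1 OR a4) AND NOT (NOT (a3 OR a3 AND NOT a4) AND NOT NOT a1)   [absorption]
= NOT (a4 AND a1 OR a4) AND NOT (NOT a3 AND NOT NOT a1)   [absorption]
= NOT (a4 AND a1 OR a4) AND (a3 OR NOT a1)   [De Morgan]
= NOT a4 AND (a3 OR NOT a1)   [absorption]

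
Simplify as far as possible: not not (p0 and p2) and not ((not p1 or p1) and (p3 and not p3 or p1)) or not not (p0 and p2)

p0 and p2

not not (p0 and p2) and not ((not p1 or p1) and (p3 and not p3 or p1)) or not not (p0 and p2)
= not not (p0 and p2) and not ((not p1 or p1) and p1) or not not (p0 and p2)   (complement / identity)
= not not (p0 and p2) and not p1 or not not (p0 and p2)   (complement / identity)
= not not (p0 and p2)   (absorption)
= p0 and p2   (double negation)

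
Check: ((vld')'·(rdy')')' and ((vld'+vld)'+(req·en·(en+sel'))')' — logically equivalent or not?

No

E1: ((vld')'·(rdy')')'
    = vld'+rdy'
E2: ((vld'+vld)'+(req·en·(en+sel'))')'
    = (vld'+vld)·req·en·(en+sel')
    = req·en·(en+sel')
    = req·en
These differ: at en=0, rdy=0, req=0, sel=1, vld=0, E1 = 1 but E2 = 0.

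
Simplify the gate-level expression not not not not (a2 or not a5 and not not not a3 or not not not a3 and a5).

not not not not (a2 or not a5 and not not not a3 or not not not a3 and a5)
= not not (a2 or not a5 and not not not a3 or not not not a3 and a5)
= not not (a2 or not not not a3)
= not not (a2 or not a3)
= a2 or not a3

a2 or not a3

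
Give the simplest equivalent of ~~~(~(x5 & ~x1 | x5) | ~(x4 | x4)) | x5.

~~~(~(x5 & ~x1 | x5) | ~(x4 | x4)) | x5
= ~~((x5 & ~x1 | x5) & (x4 | x4)) | x5   [De Morgan]
= (x5 & ~x1 | x5) & (x4 | x4) | x5   [double negation]
= x5 & (x4 | x4) | x5   [absorption]
= x5 & x4 | x5   [idempotence]
= x5   [absorption]

x5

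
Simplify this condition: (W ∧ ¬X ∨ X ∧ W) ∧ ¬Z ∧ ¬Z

W ∧ ¬Z

(W ∧ ¬X ∨ X ∧ W) ∧ ¬Z ∧ ¬Z
= W ∧ ¬Z ∧ ¬Z   — distribution
= W ∧ ¬Z   — idempotence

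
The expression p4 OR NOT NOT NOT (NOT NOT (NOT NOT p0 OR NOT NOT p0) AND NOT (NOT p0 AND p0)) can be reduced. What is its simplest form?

p4 OR NOT p0

p4 OR NOT NOT NOT (NOT NOT (NOT NOT p0 OR NOT NOT p0) AND NOT (NOT p0 AND p0))
= p4 OR NOT (NOT NOT (NOT NOT p0 OR NOT NOT p0) AND NOT (NOT p0 AND p0))   (double negation)
= p4 OR NOT (NOT NOT p0 OR NOT NOT p0) OR NOT p0 AND p0   (De Morgan)
= p4 OR NOT p0 AND NOT p0 OR NOT p0 AND p0   (De Morgan)
= p4 OR NOT p0   (distribution)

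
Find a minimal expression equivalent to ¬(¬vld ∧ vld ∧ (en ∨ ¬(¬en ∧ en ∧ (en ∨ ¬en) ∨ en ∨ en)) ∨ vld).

¬(¬vld ∧ vld ∧ (en ∨ ¬(¬en ∧ en ∧ (en ∨ ¬en) ∨ en ∨ en)) ∨ vld)
= ¬(¬vld ∧ vld ∧ (en ∨ ¬(¬en ∧ en ∧ (en ∨ ¬en) ∨ en)) ∨ vld)   [idempotence]
= ¬(¬vld ∧ vld ∧ (en ∨ ¬(¬en ∧ en ∨ en)) ∨ vld)   [complement / identity]
= ¬(¬vld ∧ vld ∧ (en ∨ ¬en) ∨ vld)   [complement / identity]
= ¬(¬vld ∧ vld ∨ vld)   [complement / identity]
= ¬vld   [complement / identity]

¬vld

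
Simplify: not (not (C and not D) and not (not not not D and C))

not D and C

not (not (C and not D) and not (not not not D and C))
= C and not D or not not not D and C   (De Morgan)
= C and not D or not D and C   (double negation)
= not D and (C or C)   (distribution)
= not D and C   (idempotence)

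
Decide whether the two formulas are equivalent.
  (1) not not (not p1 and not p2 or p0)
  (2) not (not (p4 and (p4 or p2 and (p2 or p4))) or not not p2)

E1: not not (not p1 and not p2 or p0)
    = not p1 and not p2 or p0
E2: not (not (p4 and (p4 or p2 and (p2 or p4))) or not not p2)
    = not (not (p4 and (p4 or p2)) or not not p2)
    = not (not p4 or not not p2)
    = p4 and not p2
These differ: at p0=1, p1=0, p2=0, p4=0, E1 = 1 but E2 = 0.

No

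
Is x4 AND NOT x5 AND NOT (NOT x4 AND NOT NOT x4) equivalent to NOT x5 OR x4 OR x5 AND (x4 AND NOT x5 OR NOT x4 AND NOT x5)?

E1: x4 AND NOT x5 AND NOT (NOT x4 AND NOT NOT x4)
    = x4 AND NOT x5 AND (x4 OR NOT x4)   (De Morgan)
    = x4 AND NOT x5   (complement / identity)
E2: NOT x5 OR x4 OR x5 AND (x4 AND NOT x5 OR NOT x4 AND NOT x5)
    = NOT x5 OR x4 OR x5 AND NOT x5   (distribution)
    = NOT x5 OR x4   (complement / identity)
These differ: at x4=0, x5=0, E1 = 0 but E2 = 1.

No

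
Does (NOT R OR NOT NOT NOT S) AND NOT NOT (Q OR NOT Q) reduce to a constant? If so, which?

(NOT R OR NOT NOT NOT S) AND NOT NOT (Q OR NOT Q)
= (NOT R OR NOT S) AND NOT NOT (Q OR NOT Q)   (double negation)
= (NOT R OR NOT S) AND (Q OR NOT Q)   (double negation)
= NOT R OR NOT S   (complement / identity)
This depends on R, S, so it is not a constant.

no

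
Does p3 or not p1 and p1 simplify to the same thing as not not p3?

E1: p3 or not p1 and p1
    = p3   — complement / identity
E2: not not p3
    = p3   — double negation
Both reduce to p3, so they are equivalent.

Yes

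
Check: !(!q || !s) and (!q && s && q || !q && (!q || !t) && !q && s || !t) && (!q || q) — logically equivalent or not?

No

E1: !(!q || !s)
    = q && s
E2: (!q && s && q || !q && (!q || !t) && !q && s || !t) && (!q || q)
    = (!q && s && q || !q && !q && s || !t) && (!q || q)
    = !q && s && q || !q && !q && s || !t
    = !q && s || !t
These differ: at q=0, s=1, t=0, E1 = 0 but E2 = 1.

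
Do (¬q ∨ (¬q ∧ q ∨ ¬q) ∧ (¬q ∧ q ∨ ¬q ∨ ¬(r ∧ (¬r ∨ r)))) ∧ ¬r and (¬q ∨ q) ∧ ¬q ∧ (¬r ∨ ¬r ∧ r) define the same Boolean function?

Yes

E1: (¬q ∨ (¬q ∧ q ∨ ¬q) ∧ (¬q ∧ q ∨ ¬q ∨ ¬(r ∧ (¬r ∨ r)))) ∧ ¬r
    = (¬q ∨ (¬q ∧ q ∨ ¬q) ∧ (¬q ∧ q ∨ ¬q ∨ ¬r)) ∧ ¬r   [complement / identity]
    = (¬q ∨ ¬q ∧ q ∨ ¬q) ∧ ¬r   [absorption]
    = (¬q ∨ ¬q) ∧ ¬r   [complement / identity]
    = ¬q ∧ ¬r   [idempotence]
E2: (¬q ∨ q) ∧ ¬q ∧ (¬r ∨ ¬r ∧ r)
    = ¬q ∧ (¬r ∨ ¬r ∧ r)   [complement / identity]
    = ¬q ∧ ¬r   [complement / identity]
Both reduce to ¬q ∧ ¬r, so they are equivalent.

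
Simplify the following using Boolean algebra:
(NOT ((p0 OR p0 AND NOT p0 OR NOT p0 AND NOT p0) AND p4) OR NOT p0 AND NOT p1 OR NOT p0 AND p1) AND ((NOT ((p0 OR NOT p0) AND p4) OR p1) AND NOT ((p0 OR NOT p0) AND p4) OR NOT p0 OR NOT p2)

NOT p4 OR NOT p0

(NOT ((p0 OR p0 AND NOT p0 OR NOT p0 AND NOT p0) AND p4) OR NOT p0 AND NOT p1 OR NOT p0 AND p1) AND ((NOT ((p0 OR NOT p0) AND p4) OR p1) AND NOT ((p0 OR NOT p0) AND p4) OR NOT p0 OR NOT p2)
= (NOT ((p0 OR p0 AND NOT p0 OR NOT p0 AND NOT p0) AND p4) OR NOT p0) AND ((NOT ((p0 OR NOT p0) AND p4) OR p1) AND NOT ((p0 OR NOT p0) AND p4) OR NOT p0 OR NOT p2)   — distribution
= (NOT ((p0 OR NOT p0) AND p4) OR NOT p0) AND ((NOT ((p0 OR NOT p0) AND p4) OR p1) AND NOT ((p0 OR NOT p0) AND p4) OR NOT p0 OR NOT p2)   — distribution
= (NOT ((p0 OR NOT p0) AND p4) OR NOT p0) AND (NOT ((p0 OR NOT p0) AND p4) OR NOT p0 OR NOT p2)   — absorption
= NOT ((p0 OR NOT p0) AND p4) OR NOT p0   — absorption
= NOT p4 OR NOT p0   — complement / identity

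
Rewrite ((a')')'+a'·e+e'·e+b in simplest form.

a'+b

((a')')'+a'·e+e'·e+b
= a'+a'·e+e'·e+b   — double negation
= a'+e'·e+b   — absorption
= a'+b   — complement / identity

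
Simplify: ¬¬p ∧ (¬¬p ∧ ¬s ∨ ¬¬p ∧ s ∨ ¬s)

p

¬¬p ∧ (¬¬p ∧ ¬s ∨ ¬¬p ∧ s ∨ ¬s)
= ¬¬p ∧ (¬¬p ∨ ¬s)   [distribution]
= ¬¬p   [absorption]
= p   [double negation]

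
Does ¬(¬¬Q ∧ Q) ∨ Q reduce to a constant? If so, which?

yes, True

¬(¬¬Q ∧ Q) ∨ Q
= ¬(Q ∧ Q) ∨ Q   [double negation]
= ¬Q ∨ Q   [idempotence]
= True   [complement]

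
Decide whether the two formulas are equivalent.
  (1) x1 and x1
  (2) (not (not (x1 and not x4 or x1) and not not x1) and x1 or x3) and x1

E1: x1 and x1
    = x1
E2: (not (not (x1 and not x4 or x1) and not not x1) and x1 or x3) and x1
    = (not (not x1 and not not x1) and x1 or x3) and x1
    = ((x1 or not x1) and x1 or x3) and x1
    = (x1 or x3) and x1
    = x1
Both reduce to x1, so they are equivalent.

Yes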